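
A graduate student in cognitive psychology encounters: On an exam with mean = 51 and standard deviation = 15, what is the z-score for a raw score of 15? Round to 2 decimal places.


z = (X - mu) / sigma
= (15 - 51) / 15
= -36 / 15
= -2.40


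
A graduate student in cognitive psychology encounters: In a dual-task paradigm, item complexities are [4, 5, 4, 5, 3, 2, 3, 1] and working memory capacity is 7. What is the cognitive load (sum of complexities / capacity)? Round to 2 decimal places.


Total complexity = 4 + 5 + 4 + 5 + 3 + 2 + 3 + 1 = 27
Load = total / capacity = 27 / 7
= 3.86


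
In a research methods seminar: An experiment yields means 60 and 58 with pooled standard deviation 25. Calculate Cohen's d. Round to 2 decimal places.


Cohen's d = (M1 - M2) / S_pooled
= (60 - 58) / 25
= 2 / 25
= 0.08


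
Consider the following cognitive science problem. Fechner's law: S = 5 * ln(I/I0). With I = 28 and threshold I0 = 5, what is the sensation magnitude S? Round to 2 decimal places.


S = 5 * ln(28/5)
I/I0 = 5.6
ln(5.6) = 1.7228
S = 5 * 1.7228
= 8.61


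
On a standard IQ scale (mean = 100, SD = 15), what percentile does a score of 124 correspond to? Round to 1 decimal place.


z = (IQ - mean) / SD
z = (124 - 100) / 15 = 1.6
Percentile = Phi(1.6) * 100
Phi(1.6) = 0.945201
= 94.5


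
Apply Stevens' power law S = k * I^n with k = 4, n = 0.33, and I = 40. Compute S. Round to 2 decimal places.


S = 4 * 40^0.33
40^0.33 = 3.3782
S = 4 * 3.3782
= 13.51


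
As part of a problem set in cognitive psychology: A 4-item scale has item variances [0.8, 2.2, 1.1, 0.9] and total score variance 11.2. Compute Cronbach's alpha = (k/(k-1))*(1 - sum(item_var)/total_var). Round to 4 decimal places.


alpha = (k/(k-1)) * (1 - sum(s_i^2)/s_total^2)
sum(item variances) = 5.0
k/(k-1) = 4/3 = 1.333333
1 - 5.0/11.2 = 1 - 0.446429 = 0.553571
alpha = 1.333333 * 0.553571
= 0.7381


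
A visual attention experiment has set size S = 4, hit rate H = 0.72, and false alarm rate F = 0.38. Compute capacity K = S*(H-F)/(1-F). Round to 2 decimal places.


K = S * (H - F) / (1 - F)
H - F = 0.34
1 - F = 0.62
K = 4 * 0.34 / 0.62
= 2.19


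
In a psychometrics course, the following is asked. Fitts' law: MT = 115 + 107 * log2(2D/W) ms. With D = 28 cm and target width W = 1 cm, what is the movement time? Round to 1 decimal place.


MT = 115 + 107 * log2(2*28/1)
2D/W = 56.0
log2(56.0) = 5.8074
MT = 115 + 107 * 5.8074
= 736.4 ms


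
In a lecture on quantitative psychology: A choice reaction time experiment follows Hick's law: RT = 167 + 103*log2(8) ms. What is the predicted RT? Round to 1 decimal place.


RT = 167 + 103 * log2(8)
log2(8) = 3.0
RT = 167 + 103 * 3.0
= 167 + 309.0
= 476.0 ms


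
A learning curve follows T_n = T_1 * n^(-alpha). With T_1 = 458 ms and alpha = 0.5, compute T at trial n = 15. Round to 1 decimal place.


T_n = 458 * 15^(-0.5)
15^(-0.5) = 0.258199
T_n = 458 * 0.258199
= 118.3 ms


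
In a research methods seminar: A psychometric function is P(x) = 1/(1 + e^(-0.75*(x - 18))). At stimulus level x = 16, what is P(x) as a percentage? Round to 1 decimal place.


P(x) = 1/(1 + e^(-0.75*(16 - 18)))
Exponent = -0.75 * -2 = 1.5
e^(1.5) = 4.481689
P = 1/(1 + 4.481689) = 0.182426
Percentage = 18.2


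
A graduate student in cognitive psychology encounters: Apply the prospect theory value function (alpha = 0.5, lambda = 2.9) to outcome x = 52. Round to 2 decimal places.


Since x = 52 >= 0, use v(x) = x^0.5
52^0.5 = 7.2111
v(52) = 7.21


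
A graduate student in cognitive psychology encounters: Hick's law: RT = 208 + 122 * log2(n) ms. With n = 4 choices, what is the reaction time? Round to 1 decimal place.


RT = 208 + 122 * log2(4)
log2(4) = 2.0
RT = 208 + 122 * 2.0
= 208 + 244.0
= 452.0 ms


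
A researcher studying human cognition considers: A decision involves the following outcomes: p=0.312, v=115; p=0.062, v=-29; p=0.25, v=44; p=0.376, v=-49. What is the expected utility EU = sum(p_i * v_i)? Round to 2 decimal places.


EU = sum(p_i * v_i)
0.312 * 115 = 35.88
0.062 * -29 = -1.798
0.25 * 44 = 11.0
0.376 * -49 = -18.424
EU = 35.88 + -1.798 + 11.0 + -18.424
= 26.66


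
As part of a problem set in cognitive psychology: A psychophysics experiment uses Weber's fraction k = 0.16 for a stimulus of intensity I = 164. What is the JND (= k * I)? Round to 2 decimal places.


JND = k * I
JND = 0.16 * 164
= 26.24


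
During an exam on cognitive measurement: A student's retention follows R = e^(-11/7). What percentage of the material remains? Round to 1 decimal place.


R = e^(-t/S)
-t/S = -11/7 = -1.571429
R = e^(-1.571429) = 0.207748
Percentage = 0.207748 * 100
= 20.8


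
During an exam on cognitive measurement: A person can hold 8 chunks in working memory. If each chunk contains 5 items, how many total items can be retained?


Total items = chunks * items_per_chunk
= 8 * 5
= 40


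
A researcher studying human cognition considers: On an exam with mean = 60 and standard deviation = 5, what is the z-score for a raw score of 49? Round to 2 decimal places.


z = (X - mu) / sigma
= (49 - 60) / 5
= -11 / 5
= -2.20


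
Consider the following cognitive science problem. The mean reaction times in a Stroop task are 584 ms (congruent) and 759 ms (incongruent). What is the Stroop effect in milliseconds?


Stroop effect = RT(incongruent) - RT(congruent)
= 759 - 584
= 175 ms


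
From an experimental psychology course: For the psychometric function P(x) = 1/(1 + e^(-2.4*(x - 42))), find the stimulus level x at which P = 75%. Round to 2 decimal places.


At P = 0.75: 0.75 = 1/(1 + e^(-k*(x-x0)))
Solving: e^(-k*(x-x0)) = 1/3
x = x0 + ln(3)/k
ln(3) = 1.0986
x = 42 + 1.0986/2.4
= 42 + 0.4578
= 42.46


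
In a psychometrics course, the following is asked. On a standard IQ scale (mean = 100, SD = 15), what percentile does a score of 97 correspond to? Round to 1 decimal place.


z = (IQ - mean) / SD
z = (97 - 100) / 15 = -0.2
Percentile = Phi(-0.2) * 100
Phi(-0.2) = 0.42074
= 42.1


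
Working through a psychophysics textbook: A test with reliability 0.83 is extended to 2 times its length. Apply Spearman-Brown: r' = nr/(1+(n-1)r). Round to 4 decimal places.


r_new = n*r / (1 + (n-1)*r)
Numerator = 2 * 0.83 = 1.66
Denominator = 1 + 1 * 0.83 = 1.83
r_new = 1.66 / 1.83
= 0.9071


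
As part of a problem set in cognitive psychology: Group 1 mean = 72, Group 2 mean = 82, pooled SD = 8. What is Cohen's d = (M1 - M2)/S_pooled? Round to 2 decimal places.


Cohen's d = (M1 - M2) / S_pooled
= (72 - 82) / 8
= -10 / 8
= -1.25


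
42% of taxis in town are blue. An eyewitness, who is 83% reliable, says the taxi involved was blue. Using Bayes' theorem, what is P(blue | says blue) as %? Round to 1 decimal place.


P(blue | says blue) = P(says blue | blue)*P(blue) / [P(says blue | blue)*P(blue) + P(says blue | not blue)*P(not blue)]
Numerator = 0.83 * 0.42 = 0.3486
False identification = 0.17 * 0.58 = 0.0986
P = 0.3486 / (0.3486 + 0.0986)
= 0.3486 / 0.4472
As percentage = 78.0


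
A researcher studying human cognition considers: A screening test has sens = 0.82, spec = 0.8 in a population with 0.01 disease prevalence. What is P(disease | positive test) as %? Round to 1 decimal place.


PPV = (sens * prev) / (sens * prev + (1-spec) * (1-prev))
Numerator = 0.82 * 0.01 = 0.0082
P(positive and no disease) = (1 - spec) * (1 - prev) = (1 - 0.8) * (1 - 0.01) = 0.198
Denominator = 0.0082 + 0.198 = 0.2062
PPV = 0.0082 / 0.2062 = 0.039767
As percentage = 4.0


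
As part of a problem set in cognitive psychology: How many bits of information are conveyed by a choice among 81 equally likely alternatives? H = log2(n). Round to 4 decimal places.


H = log2(n)
H = log2(81)
= 6.3399


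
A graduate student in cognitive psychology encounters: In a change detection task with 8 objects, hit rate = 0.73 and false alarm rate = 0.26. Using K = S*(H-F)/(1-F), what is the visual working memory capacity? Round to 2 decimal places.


K = S * (H - F) / (1 - F)
H - F = 0.47
1 - F = 0.74
K = 8 * 0.47 / 0.74
= 5.08


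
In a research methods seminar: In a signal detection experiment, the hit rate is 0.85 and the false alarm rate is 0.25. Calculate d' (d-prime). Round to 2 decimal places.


d' = z(HR) - z(FAR)
z(0.85) = 1.0364
z(0.25) = -0.6745
d' = 1.0364 - -0.6745
= 1.71


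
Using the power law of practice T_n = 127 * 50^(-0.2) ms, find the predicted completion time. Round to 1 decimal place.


T_n = 127 * 50^(-0.2)
50^(-0.2) = 0.457305
T_n = 127 * 0.457305
= 58.1 ms


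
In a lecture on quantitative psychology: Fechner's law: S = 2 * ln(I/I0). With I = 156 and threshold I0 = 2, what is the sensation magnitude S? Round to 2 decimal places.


S = 2 * ln(156/2)
I/I0 = 78.0
ln(78.0) = 4.3567
S = 2 * 4.3567
= 8.71


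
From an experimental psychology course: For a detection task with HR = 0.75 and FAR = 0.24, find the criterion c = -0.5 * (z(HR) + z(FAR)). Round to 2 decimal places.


c = -0.5 * (z(HR) + z(FAR))
z(0.75) = 0.6745
z(0.24) = -0.7063
c = -0.5 * (0.6745 + -0.7063)
= -0.5 * -0.0318
= 0.02


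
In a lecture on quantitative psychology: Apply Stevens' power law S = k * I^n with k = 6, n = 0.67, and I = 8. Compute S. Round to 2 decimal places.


S = 6 * 8^0.67
8^0.67 = 4.0278
S = 6 * 4.0278
= 24.17


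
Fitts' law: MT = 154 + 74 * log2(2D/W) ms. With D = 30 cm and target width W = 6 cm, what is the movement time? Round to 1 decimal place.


MT = 154 + 74 * log2(2*30/6)
2D/W = 10.0
log2(10.0) = 3.3219
MT = 154 + 74 * 3.3219
= 399.8 ms


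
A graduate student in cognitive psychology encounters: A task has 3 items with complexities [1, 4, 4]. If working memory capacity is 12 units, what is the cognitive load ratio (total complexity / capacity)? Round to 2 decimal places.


Total complexity = 1 + 4 + 4 = 9
Load = total / capacity = 9 / 12
= 0.75


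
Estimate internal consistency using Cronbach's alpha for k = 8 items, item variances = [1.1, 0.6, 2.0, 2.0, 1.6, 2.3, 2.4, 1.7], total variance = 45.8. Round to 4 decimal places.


alpha = (k/(k-1)) * (1 - sum(s_i^2)/s_total^2)
sum(item variances) = 13.7
k/(k-1) = 8/7 = 1.142857
1 - 13.7/45.8 = 1 - 0.299127 = 0.700873
alpha = 1.142857 * 0.700873
= 0.8010


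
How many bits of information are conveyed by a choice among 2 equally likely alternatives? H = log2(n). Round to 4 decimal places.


H = log2(n)
H = log2(2)
= 1.0000


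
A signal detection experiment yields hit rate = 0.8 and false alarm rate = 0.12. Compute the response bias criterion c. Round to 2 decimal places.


c = -0.5 * (z(HR) + z(FAR))
z(0.8) = 0.8416
z(0.12) = -1.175
c = -0.5 * (0.8416 + -1.175)
= -0.5 * -0.3334
= 0.17


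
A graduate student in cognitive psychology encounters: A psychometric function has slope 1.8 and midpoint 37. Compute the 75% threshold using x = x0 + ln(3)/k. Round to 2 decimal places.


At P = 0.75: 0.75 = 1/(1 + e^(-k*(x-x0)))
Solving: e^(-k*(x-x0)) = 1/3
x = x0 + ln(3)/k
ln(3) = 1.0986
x = 37 + 1.0986/1.8
= 37 + 0.6103
= 37.61


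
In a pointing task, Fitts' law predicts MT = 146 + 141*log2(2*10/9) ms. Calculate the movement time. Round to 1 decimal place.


MT = 146 + 141 * log2(2*10/9)
2D/W = 2.222222
log2(2.222222) = 1.152
MT = 146 + 141 * 1.152
= 308.4 ms


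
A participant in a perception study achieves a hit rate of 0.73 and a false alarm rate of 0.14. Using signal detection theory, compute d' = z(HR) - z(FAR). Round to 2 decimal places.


d' = z(HR) - z(FAR)
z(0.73) = 0.6128
z(0.14) = -1.0803
d' = 0.6128 - -1.0803
= 1.69


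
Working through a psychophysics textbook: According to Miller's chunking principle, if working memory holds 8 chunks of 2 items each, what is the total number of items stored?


Total items = chunks * items_per_chunk
= 8 * 2
= 16


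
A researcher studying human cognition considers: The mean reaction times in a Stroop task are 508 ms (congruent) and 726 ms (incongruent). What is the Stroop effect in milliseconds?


Stroop effect = RT(incongruent) - RT(congruent)
= 726 - 508
= 218 ms


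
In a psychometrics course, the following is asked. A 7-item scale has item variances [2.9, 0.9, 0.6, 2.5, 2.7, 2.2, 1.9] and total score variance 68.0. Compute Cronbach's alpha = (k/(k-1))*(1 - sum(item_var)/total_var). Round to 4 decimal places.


alpha = (k/(k-1)) * (1 - sum(s_i^2)/s_total^2)
sum(item variances) = 13.7
k/(k-1) = 7/6 = 1.166667
1 - 13.7/68.0 = 1 - 0.201471 = 0.798529
alpha = 1.166667 * 0.798529
= 0.9316


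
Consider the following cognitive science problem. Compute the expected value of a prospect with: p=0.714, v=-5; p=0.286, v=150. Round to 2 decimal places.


EU = sum(p_i * v_i)
0.714 * -5 = -3.57
0.286 * 150 = 42.9
EU = -3.57 + 42.9
= 39.33


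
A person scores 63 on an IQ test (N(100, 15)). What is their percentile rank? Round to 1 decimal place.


z = (IQ - mean) / SD
z = (63 - 100) / 15 = -2.4667
Percentile = Phi(-2.4667) * 100
Phi(-2.4667) = 0.006818
= 0.7


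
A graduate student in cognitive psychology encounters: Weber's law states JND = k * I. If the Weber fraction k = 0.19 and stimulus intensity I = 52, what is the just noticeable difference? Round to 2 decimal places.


JND = k * I
JND = 0.19 * 52
= 9.88


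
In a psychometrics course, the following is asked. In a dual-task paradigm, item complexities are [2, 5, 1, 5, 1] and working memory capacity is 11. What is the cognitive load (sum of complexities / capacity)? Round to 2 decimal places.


Total complexity = 2 + 5 + 1 + 5 + 1 = 14
Load = total / capacity = 14 / 11
= 1.27


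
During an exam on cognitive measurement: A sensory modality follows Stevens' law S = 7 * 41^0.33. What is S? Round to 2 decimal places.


S = 7 * 41^0.33
41^0.33 = 3.4058
S = 7 * 3.4058
= 23.84


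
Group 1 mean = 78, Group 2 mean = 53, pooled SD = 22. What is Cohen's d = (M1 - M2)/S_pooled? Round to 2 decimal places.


Cohen's d = (M1 - M2) / S_pooled
= (78 - 53) / 22
= 25 / 22
= 1.14


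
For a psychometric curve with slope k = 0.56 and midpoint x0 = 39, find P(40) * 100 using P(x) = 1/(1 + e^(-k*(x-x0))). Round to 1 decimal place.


P(x) = 1/(1 + e^(-0.56*(40 - 39)))
Exponent = -0.56 * 1 = -0.56
e^(-0.56) = 0.571209
P = 1/(1 + 0.571209) = 0.636453
Percentage = 63.6


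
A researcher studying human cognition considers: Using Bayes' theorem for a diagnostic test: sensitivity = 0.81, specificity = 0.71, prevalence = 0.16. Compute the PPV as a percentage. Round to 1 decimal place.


PPV = (sens * prev) / (sens * prev + (1-spec) * (1-prev))
Numerator = 0.81 * 0.16 = 0.1296
P(positive and no disease) = (1 - spec) * (1 - prev) = (1 - 0.71) * (1 - 0.16) = 0.2436
Denominator = 0.1296 + 0.2436 = 0.3732
PPV = 0.1296 / 0.3732 = 0.347267
As percentage = 34.7


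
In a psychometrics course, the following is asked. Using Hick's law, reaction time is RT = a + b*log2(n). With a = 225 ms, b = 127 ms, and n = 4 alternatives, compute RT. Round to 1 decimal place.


RT = 225 + 127 * log2(4)
log2(4) = 2.0
RT = 225 + 127 * 2.0
= 225 + 254.0
= 479.0 ms


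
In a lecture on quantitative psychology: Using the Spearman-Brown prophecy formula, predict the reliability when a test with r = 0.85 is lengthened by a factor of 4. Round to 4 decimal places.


r_new = n*r / (1 + (n-1)*r)
Numerator = 4 * 0.85 = 3.4
Denominator = 1 + 3 * 0.85 = 3.55
r_new = 3.4 / 3.55
= 0.9577


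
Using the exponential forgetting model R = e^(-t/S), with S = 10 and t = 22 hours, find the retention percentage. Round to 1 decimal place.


R = e^(-t/S)
-t/S = -22/10 = -2.2
R = e^(-2.2) = 0.110803
Percentage = 0.110803 * 100
= 11.1


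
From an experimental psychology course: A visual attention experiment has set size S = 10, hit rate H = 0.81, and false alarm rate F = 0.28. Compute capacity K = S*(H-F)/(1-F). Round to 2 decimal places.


K = S * (H - F) / (1 - F)
H - F = 0.53
1 - F = 0.72
K = 10 * 0.53 / 0.72
= 7.36


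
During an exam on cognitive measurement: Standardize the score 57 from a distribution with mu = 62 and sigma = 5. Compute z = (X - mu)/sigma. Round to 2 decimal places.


z = (X - mu) / sigma
= (57 - 62) / 5
= -5 / 5
= -1.00


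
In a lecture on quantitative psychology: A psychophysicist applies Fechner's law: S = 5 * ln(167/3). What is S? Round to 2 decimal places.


S = 5 * ln(167/3)
I/I0 = 55.666667
ln(55.666667) = 4.0194
S = 5 * 4.0194
= 20.10


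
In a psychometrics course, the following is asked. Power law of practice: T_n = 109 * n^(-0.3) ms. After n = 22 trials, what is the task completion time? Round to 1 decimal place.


T_n = 109 * 22^(-0.3)
22^(-0.3) = 0.395615
T_n = 109 * 0.395615
= 43.1 ms


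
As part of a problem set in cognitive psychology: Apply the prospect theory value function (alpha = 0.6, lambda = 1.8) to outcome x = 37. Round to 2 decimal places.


Since x = 37 >= 0, use v(x) = x^0.6
37^0.6 = 8.7281
v(37) = 8.73


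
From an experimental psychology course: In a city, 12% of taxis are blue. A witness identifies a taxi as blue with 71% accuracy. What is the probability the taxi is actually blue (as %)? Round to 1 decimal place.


P(blue | says blue) = P(says blue | blue)*P(blue) / [P(says blue | blue)*P(blue) + P(says blue | not blue)*P(not blue)]
Numerator = 0.71 * 0.12 = 0.0852
False identification = 0.29 * 0.88 = 0.2552
P = 0.0852 / (0.0852 + 0.2552)
= 0.0852 / 0.3404
As percentage = 25.0


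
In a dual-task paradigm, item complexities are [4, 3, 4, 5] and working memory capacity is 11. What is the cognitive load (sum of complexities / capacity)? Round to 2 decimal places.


Total complexity = 4 + 3 + 4 + 5 = 16
Load = total / capacity = 16 / 11
= 1.45


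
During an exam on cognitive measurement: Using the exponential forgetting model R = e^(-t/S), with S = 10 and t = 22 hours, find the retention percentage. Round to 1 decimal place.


R = e^(-t/S)
-t/S = -22/10 = -2.2
R = e^(-2.2) = 0.110803
Percentage = 0.110803 * 100
= 11.1


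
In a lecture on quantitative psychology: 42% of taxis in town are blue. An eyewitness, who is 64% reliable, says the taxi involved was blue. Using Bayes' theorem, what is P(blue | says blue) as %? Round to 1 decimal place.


P(blue | says blue) = P(says blue | blue)*P(blue) / [P(says blue | blue)*P(blue) + P(says blue | not blue)*P(not blue)]
Numerator = 0.64 * 0.42 = 0.2688
False identification = 0.36 * 0.58 = 0.2088
P = 0.2688 / (0.2688 + 0.2088)
= 0.2688 / 0.4776
As percentage = 56.3


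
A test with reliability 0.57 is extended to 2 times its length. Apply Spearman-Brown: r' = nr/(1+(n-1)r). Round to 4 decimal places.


r_new = n*r / (1 + (n-1)*r)
Numerator = 2 * 0.57 = 1.14
Denominator = 1 + 1 * 0.57 = 1.57
r_new = 1.14 / 1.57
= 0.7261


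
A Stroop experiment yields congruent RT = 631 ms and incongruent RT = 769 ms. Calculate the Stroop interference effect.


Stroop effect = RT(incongruent) - RT(congruent)
= 769 - 631
= 138 ms


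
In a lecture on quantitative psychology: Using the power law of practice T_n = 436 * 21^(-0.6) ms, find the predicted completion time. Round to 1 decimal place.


T_n = 436 * 21^(-0.6)
21^(-0.6) = 0.160942
T_n = 436 * 0.160942
= 70.2 ms


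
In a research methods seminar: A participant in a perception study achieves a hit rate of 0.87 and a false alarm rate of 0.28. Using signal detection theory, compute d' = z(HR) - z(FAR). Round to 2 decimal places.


d' = z(HR) - z(FAR)
z(0.87) = 1.1264
z(0.28) = -0.5828
d' = 1.1264 - -0.5828
= 1.71


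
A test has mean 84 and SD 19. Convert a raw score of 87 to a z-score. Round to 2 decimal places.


z = (X - mu) / sigma
= (87 - 84) / 19
= 3 / 19
= 0.16


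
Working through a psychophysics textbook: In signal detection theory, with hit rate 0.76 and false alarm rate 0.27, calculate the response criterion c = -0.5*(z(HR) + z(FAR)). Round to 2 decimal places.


c = -0.5 * (z(HR) + z(FAR))
z(0.76) = 0.7063
z(0.27) = -0.6128
c = -0.5 * (0.7063 + -0.6128)
= -0.5 * 0.0935
= -0.05


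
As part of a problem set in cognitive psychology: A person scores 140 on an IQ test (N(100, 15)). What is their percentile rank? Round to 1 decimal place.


z = (IQ - mean) / SD
z = (140 - 100) / 15 = 2.6667
Percentile = Phi(2.6667) * 100
Phi(2.6667) = 0.99617
= 99.6


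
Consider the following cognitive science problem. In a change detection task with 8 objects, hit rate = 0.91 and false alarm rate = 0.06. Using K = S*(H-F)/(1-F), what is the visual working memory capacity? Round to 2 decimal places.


K = S * (H - F) / (1 - F)
H - F = 0.85
1 - F = 0.94
K = 8 * 0.85 / 0.94
= 7.23


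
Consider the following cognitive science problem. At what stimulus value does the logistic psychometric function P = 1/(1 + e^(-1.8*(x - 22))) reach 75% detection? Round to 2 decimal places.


At P = 0.75: 0.75 = 1/(1 + e^(-k*(x-x0)))
Solving: e^(-k*(x-x0)) = 1/3
x = x0 + ln(3)/k
ln(3) = 1.0986
x = 22 + 1.0986/1.8
= 22 + 0.6103
= 22.61


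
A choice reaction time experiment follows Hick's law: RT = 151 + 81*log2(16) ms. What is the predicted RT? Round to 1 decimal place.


RT = 151 + 81 * log2(16)
log2(16) = 4.0
RT = 151 + 81 * 4.0
= 151 + 324.0
= 475.0 ms


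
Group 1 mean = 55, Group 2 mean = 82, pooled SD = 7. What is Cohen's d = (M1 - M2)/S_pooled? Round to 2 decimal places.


Cohen's d = (M1 - M2) / S_pooled
= (55 - 82) / 7
= -27 / 7
= -3.86


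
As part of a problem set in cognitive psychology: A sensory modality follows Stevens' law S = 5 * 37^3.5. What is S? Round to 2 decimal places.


S = 5 * 37^3.5
37^3.5 = 308110.1704
S = 5 * 308110.1704
= 1540550.85


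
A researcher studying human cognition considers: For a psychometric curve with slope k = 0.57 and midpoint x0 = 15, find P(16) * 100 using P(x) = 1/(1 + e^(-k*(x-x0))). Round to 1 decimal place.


P(x) = 1/(1 + e^(-0.57*(16 - 15)))
Exponent = -0.57 * 1 = -0.57
e^(-0.57) = 0.565525
P = 1/(1 + 0.565525) = 0.638763
Percentage = 63.9


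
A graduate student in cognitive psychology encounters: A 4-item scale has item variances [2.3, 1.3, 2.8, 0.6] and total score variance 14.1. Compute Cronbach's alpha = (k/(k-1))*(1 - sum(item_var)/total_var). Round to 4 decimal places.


alpha = (k/(k-1)) * (1 - sum(s_i^2)/s_total^2)
sum(item variances) = 7.0
k/(k-1) = 4/3 = 1.333333
1 - 7.0/14.1 = 1 - 0.496454 = 0.503546
alpha = 1.333333 * 0.503546
= 0.6714


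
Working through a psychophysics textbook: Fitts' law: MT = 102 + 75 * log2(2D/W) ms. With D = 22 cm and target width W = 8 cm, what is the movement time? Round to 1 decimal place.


MT = 102 + 75 * log2(2*22/8)
2D/W = 5.5
log2(5.5) = 2.4594
MT = 102 + 75 * 2.4594
= 286.5 ms


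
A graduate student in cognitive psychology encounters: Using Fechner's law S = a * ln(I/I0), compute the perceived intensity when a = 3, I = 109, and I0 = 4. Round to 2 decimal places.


S = 3 * ln(109/4)
I/I0 = 27.25
ln(27.25) = 3.3051
S = 3 * 3.3051
= 9.92


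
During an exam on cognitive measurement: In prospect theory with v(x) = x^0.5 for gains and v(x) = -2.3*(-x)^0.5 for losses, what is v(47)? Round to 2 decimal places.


Since x = 47 >= 0, use v(x) = x^0.5
47^0.5 = 6.8557
v(47) = 6.86


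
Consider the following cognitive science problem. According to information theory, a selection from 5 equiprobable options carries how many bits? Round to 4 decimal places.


H = log2(n)
H = log2(5)
= 2.3219


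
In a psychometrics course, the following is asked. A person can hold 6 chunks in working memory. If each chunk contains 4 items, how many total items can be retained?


Total items = chunks * items_per_chunk
= 6 * 4
= 24


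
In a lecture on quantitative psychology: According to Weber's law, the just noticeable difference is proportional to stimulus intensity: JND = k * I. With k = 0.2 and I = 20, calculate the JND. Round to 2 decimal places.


JND = k * I
JND = 0.2 * 20
= 4.00


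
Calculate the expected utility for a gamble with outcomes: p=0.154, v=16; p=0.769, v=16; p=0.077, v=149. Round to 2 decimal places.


EU = sum(p_i * v_i)
0.154 * 16 = 2.464
0.769 * 16 = 12.304
0.077 * 149 = 11.473
EU = 2.464 + 12.304 + 11.473
= 26.24


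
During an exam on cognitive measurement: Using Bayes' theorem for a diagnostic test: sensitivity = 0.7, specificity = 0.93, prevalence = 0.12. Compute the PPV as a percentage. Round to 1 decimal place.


PPV = (sens * prev) / (sens * prev + (1-spec) * (1-prev))
Numerator = 0.7 * 0.12 = 0.084
P(positive and no disease) = (1 - spec) * (1 - prev) = (1 - 0.93) * (1 - 0.12) = 0.0616
Denominator = 0.084 + 0.0616 = 0.1456
PPV = 0.084 / 0.1456 = 0.576923
As percentage = 57.7


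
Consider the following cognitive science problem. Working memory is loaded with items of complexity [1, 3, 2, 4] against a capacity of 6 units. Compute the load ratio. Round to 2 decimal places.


Total complexity = 1 + 3 + 2 + 4 = 10
Load = total / capacity = 10 / 6
= 1.67


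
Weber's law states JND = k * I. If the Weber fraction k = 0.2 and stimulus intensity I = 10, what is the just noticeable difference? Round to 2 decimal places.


JND = k * I
JND = 0.2 * 10
= 2.00


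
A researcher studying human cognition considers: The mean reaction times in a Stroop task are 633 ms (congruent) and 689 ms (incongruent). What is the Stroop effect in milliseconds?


Stroop effect = RT(incongruent) - RT(congruent)
= 689 - 633
= 56 ms


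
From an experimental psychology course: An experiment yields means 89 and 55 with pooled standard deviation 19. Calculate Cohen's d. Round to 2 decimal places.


Cohen's d = (M1 - M2) / S_pooled
= (89 - 55) / 19
= 34 / 19
= 1.79


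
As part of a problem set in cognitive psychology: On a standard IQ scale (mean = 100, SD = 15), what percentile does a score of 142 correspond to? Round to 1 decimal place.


z = (IQ - mean) / SD
z = (142 - 100) / 15 = 2.8
Percentile = Phi(2.8) * 100
Phi(2.8) = 0.997445
= 99.7


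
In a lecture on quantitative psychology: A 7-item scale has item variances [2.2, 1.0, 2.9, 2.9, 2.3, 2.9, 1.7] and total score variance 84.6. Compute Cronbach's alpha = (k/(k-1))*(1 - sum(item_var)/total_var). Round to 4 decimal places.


alpha = (k/(k-1)) * (1 - sum(s_i^2)/s_total^2)
sum(item variances) = 15.9
k/(k-1) = 7/6 = 1.166667
1 - 15.9/84.6 = 1 - 0.187943 = 0.812057
alpha = 1.166667 * 0.812057
= 0.9474


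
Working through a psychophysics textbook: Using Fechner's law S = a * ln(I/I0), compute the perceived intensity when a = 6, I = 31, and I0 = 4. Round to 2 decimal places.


S = 6 * ln(31/4)
I/I0 = 7.75
ln(7.75) = 2.0477
S = 6 * 2.0477
= 12.29


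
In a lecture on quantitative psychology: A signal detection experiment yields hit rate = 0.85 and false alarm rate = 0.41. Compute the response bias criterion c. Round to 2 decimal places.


c = -0.5 * (z(HR) + z(FAR))
z(0.85) = 1.0364
z(0.41) = -0.2275
c = -0.5 * (1.0364 + -0.2275)
= -0.5 * 0.8089
= -0.40


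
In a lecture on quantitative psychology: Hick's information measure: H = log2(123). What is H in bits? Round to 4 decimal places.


H = log2(n)
H = log2(123)
= 6.9425


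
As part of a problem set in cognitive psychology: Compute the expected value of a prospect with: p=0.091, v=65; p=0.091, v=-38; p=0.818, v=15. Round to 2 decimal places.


EU = sum(p_i * v_i)
0.091 * 65 = 5.915
0.091 * -38 = -3.458
0.818 * 15 = 12.27
EU = 5.915 + -3.458 + 12.27
= 14.73


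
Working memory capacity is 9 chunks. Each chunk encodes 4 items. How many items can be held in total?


Total items = chunks * items_per_chunk
= 9 * 4
= 36


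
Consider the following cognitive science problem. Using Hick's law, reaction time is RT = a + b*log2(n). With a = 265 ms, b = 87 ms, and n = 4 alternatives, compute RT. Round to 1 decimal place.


RT = 265 + 87 * log2(4)
log2(4) = 2.0
RT = 265 + 87 * 2.0
= 265 + 174.0
= 439.0 ms


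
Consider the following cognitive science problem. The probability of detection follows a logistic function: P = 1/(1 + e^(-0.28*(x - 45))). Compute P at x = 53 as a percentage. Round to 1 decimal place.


P(x) = 1/(1 + e^(-0.28*(53 - 45)))
Exponent = -0.28 * 8 = -2.24
e^(-2.24) = 0.106459
P = 1/(1 + 0.106459) = 0.903784
Percentage = 90.4


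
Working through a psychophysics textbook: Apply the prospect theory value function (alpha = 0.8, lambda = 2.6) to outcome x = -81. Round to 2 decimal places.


Since x = -81 < 0, use v(x) = -lambda*(-x)^alpha
(-x) = 81
81^0.8 = 33.6347
v(-81) = -2.6 * 33.6347
= -87.45


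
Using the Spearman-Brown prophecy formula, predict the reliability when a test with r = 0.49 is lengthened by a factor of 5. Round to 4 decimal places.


r_new = n*r / (1 + (n-1)*r)
Numerator = 5 * 0.49 = 2.45
Denominator = 1 + 4 * 0.49 = 2.96
r_new = 2.45 / 2.96
= 0.8277


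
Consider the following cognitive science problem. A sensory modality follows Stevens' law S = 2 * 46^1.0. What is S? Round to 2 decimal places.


S = 2 * 46^1.0
46^1.0 = 46.0
S = 2 * 46.0
= 92.00


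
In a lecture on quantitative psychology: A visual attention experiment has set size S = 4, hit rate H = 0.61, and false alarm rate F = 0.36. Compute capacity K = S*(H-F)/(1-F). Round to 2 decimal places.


K = S * (H - F) / (1 - F)
H - F = 0.25
1 - F = 0.64
K = 4 * 0.25 / 0.64
= 1.56


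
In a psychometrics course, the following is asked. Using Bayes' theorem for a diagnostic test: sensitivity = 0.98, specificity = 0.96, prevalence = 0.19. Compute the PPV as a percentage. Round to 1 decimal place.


PPV = (sens * prev) / (sens * prev + (1-spec) * (1-prev))
Numerator = 0.98 * 0.19 = 0.1862
P(positive and no disease) = (1 - spec) * (1 - prev) = (1 - 0.96) * (1 - 0.19) = 0.0324
Denominator = 0.1862 + 0.0324 = 0.2186
PPV = 0.1862 / 0.2186 = 0.851784
As percentage = 85.2


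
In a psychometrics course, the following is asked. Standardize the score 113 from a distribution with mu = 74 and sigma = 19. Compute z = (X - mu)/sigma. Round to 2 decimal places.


z = (X - mu) / sigma
= (113 - 74) / 19
= 39 / 19
= 2.05


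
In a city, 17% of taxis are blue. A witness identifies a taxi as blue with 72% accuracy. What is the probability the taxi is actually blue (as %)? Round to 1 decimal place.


P(blue | says blue) = P(says blue | blue)*P(blue) / [P(says blue | blue)*P(blue) + P(says blue | not blue)*P(not blue)]
Numerator = 0.72 * 0.17 = 0.1224
False identification = 0.28 * 0.83 = 0.2324
P = 0.1224 / (0.1224 + 0.2324)
= 0.1224 / 0.3548
As percentage = 34.5


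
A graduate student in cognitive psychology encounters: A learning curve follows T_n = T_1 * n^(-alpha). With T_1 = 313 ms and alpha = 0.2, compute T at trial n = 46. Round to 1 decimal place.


T_n = 313 * 46^(-0.2)
46^(-0.2) = 0.464995
T_n = 313 * 0.464995
= 145.5 ms


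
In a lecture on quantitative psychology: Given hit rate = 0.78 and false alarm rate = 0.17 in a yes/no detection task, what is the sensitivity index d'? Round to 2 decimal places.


d' = z(HR) - z(FAR)
z(0.78) = 0.7722
z(0.17) = -0.9542
d' = 0.7722 - -0.9542
= 1.73


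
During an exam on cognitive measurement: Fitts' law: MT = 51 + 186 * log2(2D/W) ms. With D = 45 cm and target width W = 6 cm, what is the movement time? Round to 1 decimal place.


MT = 51 + 186 * log2(2*45/6)
2D/W = 15.0
log2(15.0) = 3.9069
MT = 51 + 186 * 3.9069
= 777.7 ms


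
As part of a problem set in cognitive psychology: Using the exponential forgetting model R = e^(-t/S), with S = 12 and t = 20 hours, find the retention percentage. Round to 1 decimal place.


R = e^(-t/S)
-t/S = -20/12 = -1.666667
R = e^(-1.666667) = 0.188876
Percentage = 0.188876 * 100
= 18.9


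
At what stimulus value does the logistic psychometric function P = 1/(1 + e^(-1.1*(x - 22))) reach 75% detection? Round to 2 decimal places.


At P = 0.75: 0.75 = 1/(1 + e^(-k*(x-x0)))
Solving: e^(-k*(x-x0)) = 1/3
x = x0 + ln(3)/k
ln(3) = 1.0986
x = 22 + 1.0986/1.1
= 22 + 0.9987
= 23.00


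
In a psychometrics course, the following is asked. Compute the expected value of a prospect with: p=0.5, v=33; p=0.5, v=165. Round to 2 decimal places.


EU = sum(p_i * v_i)
0.5 * 33 = 16.5
0.5 * 165 = 82.5
EU = 16.5 + 82.5
= 99.00


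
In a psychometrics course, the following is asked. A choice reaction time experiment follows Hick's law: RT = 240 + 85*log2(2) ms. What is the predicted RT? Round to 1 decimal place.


RT = 240 + 85 * log2(2)
log2(2) = 1.0
RT = 240 + 85 * 1.0
= 240 + 85.0
= 325.0 ms


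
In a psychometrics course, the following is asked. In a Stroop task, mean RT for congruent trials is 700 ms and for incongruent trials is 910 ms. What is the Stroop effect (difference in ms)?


Stroop effect = RT(incongruent) - RT(congruent)
= 910 - 700
= 210 ms


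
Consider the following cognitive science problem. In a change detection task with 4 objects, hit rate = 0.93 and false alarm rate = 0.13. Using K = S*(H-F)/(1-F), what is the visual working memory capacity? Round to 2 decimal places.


K = S * (H - F) / (1 - F)
H - F = 0.8
1 - F = 0.87
K = 4 * 0.8 / 0.87
= 3.68


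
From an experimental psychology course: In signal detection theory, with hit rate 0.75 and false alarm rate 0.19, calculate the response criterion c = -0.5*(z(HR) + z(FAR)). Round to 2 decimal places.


c = -0.5 * (z(HR) + z(FAR))
z(0.75) = 0.6745
z(0.19) = -0.8779
c = -0.5 * (0.6745 + -0.8779)
= -0.5 * -0.2034
= 0.10


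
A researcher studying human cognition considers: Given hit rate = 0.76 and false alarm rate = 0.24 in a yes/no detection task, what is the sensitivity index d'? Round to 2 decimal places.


d' = z(HR) - z(FAR)
z(0.76) = 0.7063
z(0.24) = -0.7063
d' = 0.7063 - -0.7063
= 1.41


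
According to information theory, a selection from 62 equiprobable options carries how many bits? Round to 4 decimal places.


H = log2(n)
H = log2(62)
= 5.9542


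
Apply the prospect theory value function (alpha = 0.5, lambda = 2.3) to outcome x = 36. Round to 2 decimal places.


Since x = 36 >= 0, use v(x) = x^0.5
36^0.5 = 6.0
v(36) = 6.00


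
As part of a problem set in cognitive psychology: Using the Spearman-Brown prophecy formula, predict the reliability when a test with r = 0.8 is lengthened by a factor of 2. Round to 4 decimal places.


r_new = n*r / (1 + (n-1)*r)
Numerator = 2 * 0.8 = 1.6
Denominator = 1 + 1 * 0.8 = 1.8
r_new = 1.6 / 1.8
= 0.8889


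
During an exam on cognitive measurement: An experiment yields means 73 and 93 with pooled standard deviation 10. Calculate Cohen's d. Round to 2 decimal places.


Cohen's d = (M1 - M2) / S_pooled
= (73 - 93) / 10
= -20 / 10
= -2.00


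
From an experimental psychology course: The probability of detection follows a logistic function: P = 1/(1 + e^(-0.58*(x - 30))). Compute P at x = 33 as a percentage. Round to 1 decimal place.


P(x) = 1/(1 + e^(-0.58*(33 - 30)))
Exponent = -0.58 * 3 = -1.74
e^(-1.74) = 0.17552
P = 1/(1 + 0.17552) = 0.850687
Percentage = 85.1


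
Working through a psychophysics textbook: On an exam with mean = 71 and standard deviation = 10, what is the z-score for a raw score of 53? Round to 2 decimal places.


z = (X - mu) / sigma
= (53 - 71) / 10
= -18 / 10
= -1.80


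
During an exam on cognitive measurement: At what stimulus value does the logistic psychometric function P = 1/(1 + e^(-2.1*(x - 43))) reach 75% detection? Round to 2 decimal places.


At P = 0.75: 0.75 = 1/(1 + e^(-k*(x-x0)))
Solving: e^(-k*(x-x0)) = 1/3
x = x0 + ln(3)/k
ln(3) = 1.0986
x = 43 + 1.0986/2.1
= 43 + 0.5231
= 43.52


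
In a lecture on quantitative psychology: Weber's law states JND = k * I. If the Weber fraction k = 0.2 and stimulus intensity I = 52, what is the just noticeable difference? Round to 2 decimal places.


JND = k * I
JND = 0.2 * 52
= 10.40


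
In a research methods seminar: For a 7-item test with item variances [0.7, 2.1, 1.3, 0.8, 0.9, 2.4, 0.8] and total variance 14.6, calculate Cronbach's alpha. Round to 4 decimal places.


alpha = (k/(k-1)) * (1 - sum(s_i^2)/s_total^2)
sum(item variances) = 9.0
k/(k-1) = 7/6 = 1.166667
1 - 9.0/14.6 = 1 - 0.616438 = 0.383562
alpha = 1.166667 * 0.383562
= 0.4475


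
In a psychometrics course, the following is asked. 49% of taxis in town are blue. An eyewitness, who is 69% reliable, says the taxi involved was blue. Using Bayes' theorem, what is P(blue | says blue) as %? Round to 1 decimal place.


P(blue | says blue) = P(says blue | blue)*P(blue) / [P(says blue | blue)*P(blue) + P(says blue | not blue)*P(not blue)]
Numerator = 0.69 * 0.49 = 0.3381
False identification = 0.31 * 0.51 = 0.1581
P = 0.3381 / (0.3381 + 0.1581)
= 0.3381 / 0.4962
As percentage = 68.1


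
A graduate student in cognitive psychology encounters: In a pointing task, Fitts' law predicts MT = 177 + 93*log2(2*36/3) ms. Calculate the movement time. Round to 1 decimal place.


MT = 177 + 93 * log2(2*36/3)
2D/W = 24.0
log2(24.0) = 4.585
MT = 177 + 93 * 4.585
= 603.4 ms


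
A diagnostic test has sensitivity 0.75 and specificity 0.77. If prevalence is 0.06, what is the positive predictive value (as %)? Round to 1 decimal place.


PPV = (sens * prev) / (sens * prev + (1-spec) * (1-prev))
Numerator = 0.75 * 0.06 = 0.045
P(positive and no disease) = (1 - spec) * (1 - prev) = (1 - 0.77) * (1 - 0.06) = 0.2162
Denominator = 0.045 + 0.2162 = 0.2612
PPV = 0.045 / 0.2612 = 0.172282
As percentage = 17.2


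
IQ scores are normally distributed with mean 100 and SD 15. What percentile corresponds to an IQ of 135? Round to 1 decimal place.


z = (IQ - mean) / SD
z = (135 - 100) / 15 = 2.3333
Percentile = Phi(2.3333) * 100
Phi(2.3333) = 0.990184
= 99.0


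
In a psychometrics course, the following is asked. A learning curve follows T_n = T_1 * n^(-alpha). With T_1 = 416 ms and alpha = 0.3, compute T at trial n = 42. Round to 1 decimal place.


T_n = 416 * 42^(-0.3)
42^(-0.3) = 0.325856
T_n = 416 * 0.325856
= 135.6 ms


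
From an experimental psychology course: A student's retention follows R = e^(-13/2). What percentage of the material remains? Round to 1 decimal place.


R = e^(-t/S)
-t/S = -13/2 = -6.5
R = e^(-6.5) = 0.001503
Percentage = 0.001503 * 100
= 0.2


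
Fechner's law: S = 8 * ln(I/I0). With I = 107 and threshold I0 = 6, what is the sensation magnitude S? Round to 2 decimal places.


S = 8 * ln(107/6)
I/I0 = 17.833333
ln(17.833333) = 2.8811
S = 8 * 2.8811
= 23.05


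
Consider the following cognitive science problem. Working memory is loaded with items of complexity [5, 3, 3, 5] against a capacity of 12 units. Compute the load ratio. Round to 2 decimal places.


Total complexity = 5 + 3 + 3 + 5 = 16
Load = total / capacity = 16 / 12
= 1.33


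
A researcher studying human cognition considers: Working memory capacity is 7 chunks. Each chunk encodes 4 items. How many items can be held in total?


Total items = chunks * items_per_chunk
= 7 * 4
= 28


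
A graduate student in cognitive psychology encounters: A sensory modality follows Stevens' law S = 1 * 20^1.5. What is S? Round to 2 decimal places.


S = 1 * 20^1.5
20^1.5 = 89.4427
S = 1 * 89.4427
= 89.44


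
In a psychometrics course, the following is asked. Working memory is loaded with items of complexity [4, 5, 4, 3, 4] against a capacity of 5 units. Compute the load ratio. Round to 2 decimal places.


Total complexity = 4 + 5 + 4 + 3 + 4 = 20
Load = total / capacity = 20 / 5
= 4.00


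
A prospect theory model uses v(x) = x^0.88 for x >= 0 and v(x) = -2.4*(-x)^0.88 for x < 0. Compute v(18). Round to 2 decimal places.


Since x = 18 >= 0, use v(x) = x^0.88
18^0.88 = 12.7245
v(18) = 12.72


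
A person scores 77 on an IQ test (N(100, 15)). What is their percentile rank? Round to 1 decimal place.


z = (IQ - mean) / SD
z = (77 - 100) / 15 = -1.5333
Percentile = Phi(-1.5333) * 100
Phi(-1.5333) = 0.062601
= 6.3


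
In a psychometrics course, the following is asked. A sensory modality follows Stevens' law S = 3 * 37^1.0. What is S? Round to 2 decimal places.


S = 3 * 37^1.0
37^1.0 = 37.0
S = 3 * 37.0
= 111.00
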